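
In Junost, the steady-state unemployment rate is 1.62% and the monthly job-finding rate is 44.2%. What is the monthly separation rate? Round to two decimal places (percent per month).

Separation rate ≈ 0.73% per month.

From u* = s/(s+f): s = u·f/(1−u).
s = 0.0162 × 44.2 / (1 − 0.0162) = 0.7160 / 0.9838 ≈ 0.73% per month.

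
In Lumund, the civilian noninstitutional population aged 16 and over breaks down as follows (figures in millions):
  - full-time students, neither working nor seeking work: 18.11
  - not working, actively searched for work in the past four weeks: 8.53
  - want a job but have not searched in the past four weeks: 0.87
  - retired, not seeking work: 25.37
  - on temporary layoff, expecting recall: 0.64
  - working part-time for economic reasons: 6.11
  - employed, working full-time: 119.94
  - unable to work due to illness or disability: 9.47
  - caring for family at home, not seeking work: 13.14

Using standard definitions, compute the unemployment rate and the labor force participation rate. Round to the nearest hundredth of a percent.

Unemployment rate ≈ 6.78%; labor force participation rate ≈ 66.88%.

Employed = 6.11 + 119.94 = 126.05 million (anyone who worked, including part-time for economic reasons, counts as employed).
Unemployed = 8.53 + 0.64 = 9.17 million (jobless and actively searching, or on temporary layoff).
Labor force = 126.05 + 9.17 = 135.22 million.
Not in labor force = 18.11 + 0.87 + 25.37 + 9.47 + 13.14 = 66.96 million (those not working and not actively searching are outside the labor force — including those who want a job but have given up searching).
Civilian working-age population = 135.22 + 66.96 = 202.18 million.
Unemployment rate = 9.17 / 135.22 = 6.78%.
Labor force participation rate = 135.22 / 202.18 = 66.88%.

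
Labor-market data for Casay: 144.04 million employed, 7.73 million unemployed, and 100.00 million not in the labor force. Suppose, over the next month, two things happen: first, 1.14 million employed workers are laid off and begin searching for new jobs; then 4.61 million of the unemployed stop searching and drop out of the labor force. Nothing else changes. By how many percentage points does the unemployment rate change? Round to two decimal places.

The unemployment rate changes by −2.20 percentage points.

Initially, labor force = 144.04 + 7.73 = 151.77 million, so u = 7.73/151.77 = 5.09%.
After the first change, employed falls and unemployed rises by 1.14; labor force unchanged → E = 142.90, U = 8.87, labor force = 151.77 million.
After the second change, unemployed and labor force both fall by 4.61 → E = 142.90, U = 4.26, labor force = 147.16 million.
New unemployment rate = 4.26 / 147.16 = 2.89%.
Change = 2.89% − 5.09% = −2.20 percentage points.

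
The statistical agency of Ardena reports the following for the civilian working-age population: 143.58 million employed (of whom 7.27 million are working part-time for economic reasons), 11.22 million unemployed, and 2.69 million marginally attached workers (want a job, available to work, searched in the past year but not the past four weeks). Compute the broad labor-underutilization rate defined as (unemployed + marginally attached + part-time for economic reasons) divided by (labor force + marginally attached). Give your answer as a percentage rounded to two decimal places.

Broad underutilization rate ≈ 13.45%.

Labor force = 143.58 + 11.22 = 154.80 million.
Numerator = 11.22 + 2.69 + 7.27 = 21.18 million.
Denominator = 154.80 + 2.69 = 157.49 million.
Broad rate = 21.18 / 157.49 = 13.45%.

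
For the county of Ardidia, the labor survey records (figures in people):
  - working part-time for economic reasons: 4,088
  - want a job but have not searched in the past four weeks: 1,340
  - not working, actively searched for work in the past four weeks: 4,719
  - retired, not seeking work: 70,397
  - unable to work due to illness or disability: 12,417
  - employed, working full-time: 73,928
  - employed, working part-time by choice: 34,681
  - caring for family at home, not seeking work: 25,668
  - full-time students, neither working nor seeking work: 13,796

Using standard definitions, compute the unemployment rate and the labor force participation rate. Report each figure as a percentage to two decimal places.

Employed = 4,088 + 73,928 + 34,681 = 112,697 (anyone who worked, including part-time for economic reasons, counts as employed).
Unemployed = 4,719.
Labor force = 112,697 + 4,719 = 117,416.
Not in labor force = 1,340 + 70,397 + 12,417 + 25,668 + 13,796 = 123,618 (those not working and not actively searching are outside the labor force — including those who want a job but have given up searching).
Civilian working-age population = 117,416 + 123,618 = 241,034.
Unemployment rate = 4,719 / 117,416 = 4.02%.
Labor force participation rate = 117,416 / 241,034 = 48.71%.

Unemployment rate ≈ 4.02%; labor force participation rate ≈ 48.71%.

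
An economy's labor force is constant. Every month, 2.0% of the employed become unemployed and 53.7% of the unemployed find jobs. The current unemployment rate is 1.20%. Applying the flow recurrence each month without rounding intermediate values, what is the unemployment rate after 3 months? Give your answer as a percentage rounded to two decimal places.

Unemployment rate after three months ≈ 3.38%.

With a fixed labor force, u_{t+1} = u_t + s·(1−u_t) − f·u_t = u_t·(1−s−f) + s.
Here 1−s−f = 0.443 and s = 0.020.
u_1 = 0.012000 × 0.443 + 0.020 = 0.025316.
u_2 = 0.025316 × 0.443 + 0.020 = 0.031215.
u_3 = 0.031215 × 0.443 + 0.020 = 0.033828.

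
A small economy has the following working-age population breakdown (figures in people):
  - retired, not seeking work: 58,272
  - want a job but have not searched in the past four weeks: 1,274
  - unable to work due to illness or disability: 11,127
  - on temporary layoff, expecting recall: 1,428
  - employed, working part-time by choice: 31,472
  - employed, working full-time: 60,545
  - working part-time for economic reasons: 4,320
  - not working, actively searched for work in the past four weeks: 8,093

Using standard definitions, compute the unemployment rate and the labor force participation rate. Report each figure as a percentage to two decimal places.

Unemployment rate ≈ 8.99%; labor force participation rate ≈ 59.97%.

Employed = 31,472 + 60,545 + 4,320 = 96,337 (anyone who worked, including part-time for economic reasons, counts as employed).
Unemployed = 1,428 + 8,093 = 9,521 (jobless and actively searching, or on temporary layoff).
Labor force = 96,337 + 9,521 = 105,858.
Not in labor force = 58,272 + 1,274 + 11,127 = 70,673 (those not working and not actively searching are outside the labor force — including those who want a job but have given up searching).
Civilian working-age population = 105,858 + 70,673 = 176,531.
Unemployment rate = 9,521 / 105,858 = 8.99%.
Labor force participation rate = 105,858 / 176,531 = 59.97%.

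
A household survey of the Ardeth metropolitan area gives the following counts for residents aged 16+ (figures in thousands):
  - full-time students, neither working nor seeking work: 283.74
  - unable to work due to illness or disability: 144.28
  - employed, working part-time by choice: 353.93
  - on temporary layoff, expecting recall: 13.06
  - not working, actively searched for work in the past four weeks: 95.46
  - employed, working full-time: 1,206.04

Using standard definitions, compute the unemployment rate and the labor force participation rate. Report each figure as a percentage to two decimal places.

Unemployment rate ≈ 6.50%; labor force participation rate ≈ 79.58%.

Employed = 353.93 + 1,206.04 = 1,559.97 thousand.
Unemployed = 13.06 + 95.46 = 108.52 thousand (jobless and actively searching, or on temporary layoff).
Labor force = 1,559.97 + 108.52 = 1,668.49 thousand.
Not in labor force = 283.74 + 144.28 = 428.02 thousand (those not working and not actively searching are outside the labor force).
Civilian working-age population = 1,668.49 + 428.02 = 2,096.51 thousand.
Unemployment rate = 108.52 / 1,668.49 = 6.50%.
Labor force participation rate = 1,668.49 / 2,096.51 = 79.58%.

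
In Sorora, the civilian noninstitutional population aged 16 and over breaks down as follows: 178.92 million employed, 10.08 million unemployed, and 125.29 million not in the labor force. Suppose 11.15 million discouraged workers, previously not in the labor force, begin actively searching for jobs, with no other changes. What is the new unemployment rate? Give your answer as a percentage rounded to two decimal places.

New unemployment rate ≈ 10.61%.

Initially, labor force = 178.92 + 10.08 = 189.00 million, so u = 10.08/189.00 = 5.33%.
After the change, unemployed and labor force both rise by 11.15 → E = 178.92, U = 21.23, labor force = 200.15 million.
New unemployment rate = 21.23 / 200.15 = 10.61%.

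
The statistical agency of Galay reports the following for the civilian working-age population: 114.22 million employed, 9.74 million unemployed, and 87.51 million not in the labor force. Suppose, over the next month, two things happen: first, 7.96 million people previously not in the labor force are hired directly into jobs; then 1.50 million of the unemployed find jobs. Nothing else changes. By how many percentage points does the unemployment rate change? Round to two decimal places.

The unemployment rate changes by −1.61 percentage points.

Initially, labor force = 114.22 + 9.74 = 123.96 million, so u = 9.74/123.96 = 7.86%.
After the first change, employed and labor force both rise by 7.96; unemployed unchanged → E = 122.18, U = 9.74, labor force = 131.92 million.
After the second change, unemployed falls and employed rises by 1.50; labor force unchanged → E = 123.68, U = 8.24, labor force = 131.92 million.
New unemployment rate = 8.24 / 131.92 = 6.25%.
Change = 6.25% − 7.86% = −1.61 percentage points.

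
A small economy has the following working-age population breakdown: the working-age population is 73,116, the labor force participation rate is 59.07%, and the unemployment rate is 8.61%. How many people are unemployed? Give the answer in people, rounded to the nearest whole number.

About 3,719 are unemployed.

Labor force = 0.5907 × 73,116 = 43,190.
Unemployed = 0.0861 × 43,190 ≈ 3,719.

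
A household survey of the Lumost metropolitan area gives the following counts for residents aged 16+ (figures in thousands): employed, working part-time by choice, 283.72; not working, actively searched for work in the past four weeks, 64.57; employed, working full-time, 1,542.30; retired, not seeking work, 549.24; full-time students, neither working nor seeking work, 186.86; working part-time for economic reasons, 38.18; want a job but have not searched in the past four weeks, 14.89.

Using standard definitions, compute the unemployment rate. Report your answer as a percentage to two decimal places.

Unemployment rate ≈ 3.35%.

Employed = 283.72 + 1,542.30 + 38.18 = 1,864.20 thousand (anyone who worked, including part-time for economic reasons, counts as employed).
Unemployed = 64.57 thousand.
Labor force = 1,864.20 + 64.57 = 1,928.77 thousand.
Unemployment rate = 64.57 / 1,928.77 = 3.35%.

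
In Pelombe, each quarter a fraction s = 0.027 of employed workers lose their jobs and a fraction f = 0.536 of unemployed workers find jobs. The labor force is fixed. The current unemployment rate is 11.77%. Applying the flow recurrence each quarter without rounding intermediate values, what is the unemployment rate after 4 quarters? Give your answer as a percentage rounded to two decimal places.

With a fixed labor force, u_{t+1} = u_t + s·(1−u_t) − f·u_t = u_t·(1−s−f) + s.
Here 1−s−f = 0.437 and s = 0.027.
u_1 = 0.117700 × 0.437 + 0.027 = 0.078435.
u_2 = 0.078435 × 0.437 + 0.027 = 0.061276.
u_3 = 0.061276 × 0.437 + 0.027 = 0.053778.
u_4 = 0.053778 × 0.437 + 0.027 = 0.050501.

Unemployment rate after four quarters ≈ 5.05%.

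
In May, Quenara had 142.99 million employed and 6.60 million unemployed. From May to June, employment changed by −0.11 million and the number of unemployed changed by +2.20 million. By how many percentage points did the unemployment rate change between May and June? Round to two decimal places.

The unemployment rate changed by +1.39 percentage points.

May: labor force = 142.99 + 6.60 = 149.59; u = 6.60/149.59 = 4.41%.
June: labor force = 142.88 + 8.80 = 151.68; u = 8.80/151.68 = 5.80%.
Change = 5.80% − 4.41% = +1.39 pp.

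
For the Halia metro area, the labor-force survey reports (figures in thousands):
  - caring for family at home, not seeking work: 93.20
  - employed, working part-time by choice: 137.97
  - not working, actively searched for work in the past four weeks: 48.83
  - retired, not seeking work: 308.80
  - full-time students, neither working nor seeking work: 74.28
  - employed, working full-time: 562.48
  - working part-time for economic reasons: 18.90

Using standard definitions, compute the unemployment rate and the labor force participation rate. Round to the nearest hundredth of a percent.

Unemployment rate ≈ 6.36%; labor force participation rate ≈ 61.73%.

Employed = 137.97 + 562.48 + 18.90 = 719.35 thousand (anyone who worked, including part-time for economic reasons, counts as employed).
Unemployed = 48.83 thousand.
Labor force = 719.35 + 48.83 = 768.18 thousand.
Not in labor force = 93.20 + 308.80 + 74.28 = 476.28 thousand (those not working and not actively searching are outside the labor force).
Civilian working-age population = 768.18 + 476.28 = 1,244.46 thousand.
Unemployment rate = 48.83 / 768.18 = 6.36%.
Labor force participation rate = 768.18 / 1,244.46 = 61.73%.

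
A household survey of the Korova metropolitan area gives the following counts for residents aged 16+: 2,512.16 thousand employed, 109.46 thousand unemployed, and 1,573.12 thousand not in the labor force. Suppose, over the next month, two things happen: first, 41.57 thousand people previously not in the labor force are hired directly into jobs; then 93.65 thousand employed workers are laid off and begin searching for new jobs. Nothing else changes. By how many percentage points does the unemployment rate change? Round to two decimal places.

Initially, labor force = 2,512.16 + 109.46 = 2,621.62 thousand, so u = 109.46/2,621.62 = 4.18%.
After the first change, employed and labor force both rise by 41.57; unemployed unchanged → E = 2,553.73, U = 109.46, labor force = 2,663.19 thousand.
After the second change, employed falls and unemployed rises by 93.65; labor force unchanged → E = 2,460.08, U = 203.11, labor force = 2,663.19 thousand.
New unemployment rate = 203.11 / 2,663.19 = 7.63%.
Change = 7.63% − 4.18% = +3.45 percentage points.

The unemployment rate changes by +3.45 percentage points.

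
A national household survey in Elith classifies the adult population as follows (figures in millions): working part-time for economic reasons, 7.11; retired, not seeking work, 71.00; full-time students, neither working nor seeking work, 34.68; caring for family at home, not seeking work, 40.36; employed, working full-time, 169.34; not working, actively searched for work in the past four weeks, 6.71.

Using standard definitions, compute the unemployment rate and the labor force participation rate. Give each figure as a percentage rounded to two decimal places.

Employed = 7.11 + 169.34 = 176.45 million (anyone who worked, including part-time for economic reasons, counts as employed).
Unemployed = 6.71 million.
Labor force = 176.45 + 6.71 = 183.16 million.
Not in labor force = 71.00 + 34.68 + 40.36 = 146.04 million (those not working and not actively searching are outside the labor force).
Civilian working-age population = 183.16 + 146.04 = 329.20 million.
Unemployment rate = 6.71 / 183.16 = 3.66%.
Labor force participation rate = 183.16 / 329.20 = 55.64%.

Unemployment rate ≈ 3.66%; labor force participation rate ≈ 55.64%.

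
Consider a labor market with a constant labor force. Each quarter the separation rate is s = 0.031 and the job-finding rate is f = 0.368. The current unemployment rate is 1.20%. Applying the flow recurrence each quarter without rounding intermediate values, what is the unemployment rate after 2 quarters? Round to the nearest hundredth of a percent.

Unemployment rate after two quarters ≈ 5.40%.

With a fixed labor force, u_{t+1} = u_t + s·(1−u_t) − f·u_t = u_t·(1−s−f) + s.
Here 1−s−f = 0.601 and s = 0.031.
u_1 = 0.012000 × 0.601 + 0.031 = 0.038212.
u_2 = 0.038212 × 0.601 + 0.031 = 0.053965.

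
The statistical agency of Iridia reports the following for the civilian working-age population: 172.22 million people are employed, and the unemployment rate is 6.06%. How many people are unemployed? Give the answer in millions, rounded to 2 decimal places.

Let U be the number unemployed. The labor force is E + U, and U/(E+U) = 0.0606.
So U = 0.0606 × 172.22 / (1 − 0.0606) = 10.4365 / 0.9394 ≈ 11.11 million.

About 11.11 million are unemployed.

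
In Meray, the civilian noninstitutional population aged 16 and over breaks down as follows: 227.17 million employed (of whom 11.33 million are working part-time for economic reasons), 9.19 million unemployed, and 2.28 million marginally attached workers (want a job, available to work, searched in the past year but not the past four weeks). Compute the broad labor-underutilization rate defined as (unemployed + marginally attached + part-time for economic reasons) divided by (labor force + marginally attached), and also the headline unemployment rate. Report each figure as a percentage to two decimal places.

Labor force = 227.17 + 9.19 = 236.36 million.
Numerator = 9.19 + 2.28 + 11.33 = 22.80 million.
Denominator = 236.36 + 2.28 = 238.64 million.
Broad rate = 22.80 / 238.64 = 9.55%.
Headline unemployment rate = 9.19 / 236.36 = 3.89%.

Broad underutilization rate ≈ 9.55%; headline unemployment rate ≈ 3.89%.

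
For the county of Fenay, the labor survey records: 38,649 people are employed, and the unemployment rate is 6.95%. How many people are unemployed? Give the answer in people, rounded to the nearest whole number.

Let U be the number unemployed. The labor force is E + U, and U/(E+U) = 0.0695.
So U = 0.0695 × 38,649 / (1 − 0.0695) = 2686.11 / 0.9305 ≈ 2,887.

About 2,887 are unemployed.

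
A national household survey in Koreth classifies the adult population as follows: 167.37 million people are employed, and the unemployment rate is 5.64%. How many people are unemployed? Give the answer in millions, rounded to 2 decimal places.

About 10.00 million are unemployed.

Let U be the number unemployed. The labor force is E + U, and U/(E+U) = 0.0564.
So U = 0.0564 × 167.37 / (1 − 0.0564) = 9.4397 / 0.9436 ≈ 10.00 million.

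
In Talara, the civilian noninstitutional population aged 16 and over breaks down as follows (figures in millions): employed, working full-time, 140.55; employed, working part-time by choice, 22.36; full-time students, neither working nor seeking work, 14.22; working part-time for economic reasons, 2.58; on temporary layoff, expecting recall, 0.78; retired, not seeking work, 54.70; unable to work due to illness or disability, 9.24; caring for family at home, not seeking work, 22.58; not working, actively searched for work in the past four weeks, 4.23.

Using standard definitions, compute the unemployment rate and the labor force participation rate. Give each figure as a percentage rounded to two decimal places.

Employed = 140.55 + 22.36 + 2.58 = 165.49 million (anyone who worked, including part-time for economic reasons, counts as employed).
Unemployed = 0.78 + 4.23 = 5.01 million (jobless and actively searching, or on temporary layoff).
Labor force = 165.49 + 5.01 = 170.50 million.
Not in labor force = 14.22 + 54.70 + 9.24 + 22.58 = 100.74 million (those not working and not actively searching are outside the labor force).
Civilian working-age population = 170.50 + 100.74 = 271.24 million.
Unemployment rate = 5.01 / 170.50 = 2.94%.
Labor force participation rate = 170.50 / 271.24 = 62.86%.

Unemployment rate ≈ 2.94%; labor force participation rate ≈ 62.86%.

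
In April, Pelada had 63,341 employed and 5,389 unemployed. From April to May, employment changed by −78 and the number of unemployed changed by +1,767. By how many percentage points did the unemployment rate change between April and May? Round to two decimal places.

April: labor force = 63,341 + 5,389 = 68,730; u = 5,389/68,730 = 7.84%.
May: labor force = 63,263 + 7,156 = 70,419; u = 7,156/70,419 = 10.16%.
Change = 10.16% − 7.84% = +2.32 pp.

The unemployment rate changed by +2.32 percentage points.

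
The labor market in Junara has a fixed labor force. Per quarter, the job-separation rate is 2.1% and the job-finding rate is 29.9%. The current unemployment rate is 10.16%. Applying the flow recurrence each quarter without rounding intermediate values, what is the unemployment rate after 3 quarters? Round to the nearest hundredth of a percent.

With a fixed labor force, u_{t+1} = u_t + s·(1−u_t) − f·u_t = u_t·(1−s−f) + s.
Here 1−s−f = 0.680 and s = 0.021.
u_1 = 0.101600 × 0.680 + 0.021 = 0.090088.
u_2 = 0.090088 × 0.680 + 0.021 = 0.082260.
u_3 = 0.082260 × 0.680 + 0.021 = 0.076937.

Unemployment rate after three quarters ≈ 7.69%.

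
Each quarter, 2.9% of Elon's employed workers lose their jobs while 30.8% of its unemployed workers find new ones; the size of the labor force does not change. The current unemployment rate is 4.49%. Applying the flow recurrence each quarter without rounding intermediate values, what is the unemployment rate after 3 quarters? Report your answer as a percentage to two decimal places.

With a fixed labor force, u_{t+1} = u_t + s·(1−u_t) − f·u_t = u_t·(1−s−f) + s.
Here 1−s−f = 0.663 and s = 0.029.
u_1 = 0.044900 × 0.663 + 0.029 = 0.058769.
u_2 = 0.058769 × 0.663 + 0.029 = 0.067964.
u_3 = 0.067964 × 0.663 + 0.029 = 0.074060.

Unemployment rate after three quarters ≈ 7.41%.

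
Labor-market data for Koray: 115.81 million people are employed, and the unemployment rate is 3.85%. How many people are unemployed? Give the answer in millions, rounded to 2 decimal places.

Let U be the number unemployed. The labor force is E + U, and U/(E+U) = 0.0385.
So U = 0.0385 × 115.81 / (1 − 0.0385) = 4.4587 / 0.9615 ≈ 4.64 million.

About 4.64 million are unemployed.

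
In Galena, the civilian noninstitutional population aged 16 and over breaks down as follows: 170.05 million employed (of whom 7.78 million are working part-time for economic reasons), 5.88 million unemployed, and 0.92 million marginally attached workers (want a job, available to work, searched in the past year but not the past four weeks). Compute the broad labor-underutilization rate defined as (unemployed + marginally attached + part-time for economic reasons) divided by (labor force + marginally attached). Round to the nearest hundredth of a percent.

Broad underutilization rate ≈ 8.24%.

Labor force = 170.05 + 5.88 = 175.93 million.
Numerator = 5.88 + 0.92 + 7.78 = 14.58 million.
Denominator = 175.93 + 0.92 = 176.85 million.
Broad rate = 14.58 / 176.85 = 8.24%.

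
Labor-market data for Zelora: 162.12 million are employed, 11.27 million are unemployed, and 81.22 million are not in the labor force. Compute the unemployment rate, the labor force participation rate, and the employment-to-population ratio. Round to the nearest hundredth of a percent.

Unemployment rate ≈ 6.50%; labor force participation rate ≈ 68.10%; employment-population ratio ≈ 63.67%.

Labor force = employed + unemployed = 162.12 + 11.27 = 173.39 million.
Working-age population = 173.39 + 81.22 = 254.61 million.
Unemployment rate = 11.27 / 173.39 = 6.50%.
Labor force participation rate = 173.39 / 254.61 = 68.10%.
Employment-population ratio = 162.12 / 254.61 = 63.67%.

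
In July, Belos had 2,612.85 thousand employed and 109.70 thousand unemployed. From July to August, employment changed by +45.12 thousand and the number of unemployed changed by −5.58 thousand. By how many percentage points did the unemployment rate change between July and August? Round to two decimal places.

The unemployment rate changed by −0.26 percentage points.

July: labor force = 2,612.85 + 109.70 = 2,722.55; u = 109.70/2,722.55 = 4.03%.
August: labor force = 2,657.97 + 104.12 = 2,762.09; u = 104.12/2,762.09 = 3.77%.
Change = 3.77% − 4.03% = −0.26 pp.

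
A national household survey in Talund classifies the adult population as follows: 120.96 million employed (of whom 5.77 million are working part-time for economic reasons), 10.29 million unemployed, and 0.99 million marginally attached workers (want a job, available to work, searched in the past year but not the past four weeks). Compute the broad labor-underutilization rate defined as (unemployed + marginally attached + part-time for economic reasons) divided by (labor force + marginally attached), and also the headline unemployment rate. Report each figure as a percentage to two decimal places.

Broad underutilization rate ≈ 12.89%; headline unemployment rate ≈ 7.84%.

Labor force = 120.96 + 10.29 = 131.25 million.
Numerator = 10.29 + 0.99 + 5.77 = 17.05 million.
Denominator = 131.25 + 0.99 = 132.24 million.
Broad rate = 17.05 / 132.24 = 12.89%.
Headline unemployment rate = 10.29 / 131.25 = 7.84%.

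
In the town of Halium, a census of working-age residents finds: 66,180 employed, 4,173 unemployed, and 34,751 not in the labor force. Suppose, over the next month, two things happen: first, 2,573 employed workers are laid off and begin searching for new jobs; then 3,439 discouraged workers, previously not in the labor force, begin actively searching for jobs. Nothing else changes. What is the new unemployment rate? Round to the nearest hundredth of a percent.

New unemployment rate ≈ 13.80%.

Initially, labor force = 66,180 + 4,173 = 70,353, so u = 4,173/70,353 = 5.93%.
After the first change, employed falls and unemployed rises by 2,573; labor force unchanged → E = 63,607, U = 6,746, labor force = 70,353.
After the second change, unemployed and labor force both rise by 3,439 → E = 63,607, U = 10,185, labor force = 73,792.
New unemployment rate = 10,185 / 73,792 = 13.80%.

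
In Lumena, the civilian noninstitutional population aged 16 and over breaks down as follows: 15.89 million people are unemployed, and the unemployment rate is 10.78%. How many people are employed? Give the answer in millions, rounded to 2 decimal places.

About 131.51 million are employed.

Labor force = U / u = 15.89 / 0.1078 ≈ 147.40 million.
Employed = labor force − unemployed = 147.40 − 15.89 = 131.51 million.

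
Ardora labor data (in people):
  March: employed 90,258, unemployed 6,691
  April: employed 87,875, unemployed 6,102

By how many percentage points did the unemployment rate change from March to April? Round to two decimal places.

March: labor force = 90,258 + 6,691 = 96,949; u = 6,691/96,949 = 6.90%.
April: labor force = 87,875 + 6,102 = 93,977; u = 6,102/93,977 = 6.49%.
Change = 6.49% − 6.90% = −0.41 pp.

The unemployment rate changed by −0.41 percentage points.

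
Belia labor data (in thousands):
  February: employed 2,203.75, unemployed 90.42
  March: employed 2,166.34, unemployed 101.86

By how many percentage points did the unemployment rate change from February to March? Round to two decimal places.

The unemployment rate changed by +0.55 percentage points.

February: labor force = 2,203.75 + 90.42 = 2,294.17; u = 90.42/2,294.17 = 3.94%.
March: labor force = 2,166.34 + 101.86 = 2,268.20; u = 101.86/2,268.20 = 4.49%.
Change = 4.49% − 3.94% = +0.55 pp.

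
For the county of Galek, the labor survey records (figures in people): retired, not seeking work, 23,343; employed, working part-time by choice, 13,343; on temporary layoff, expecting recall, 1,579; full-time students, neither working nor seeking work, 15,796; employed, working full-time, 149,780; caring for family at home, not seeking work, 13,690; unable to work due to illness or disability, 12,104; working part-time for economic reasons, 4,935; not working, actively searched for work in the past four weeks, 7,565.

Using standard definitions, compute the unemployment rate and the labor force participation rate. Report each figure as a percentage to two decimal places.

Unemployment rate ≈ 5.16%; labor force participation rate ≈ 73.18%.

Employed = 13,343 + 149,780 + 4,935 = 168,058 (anyone who worked, including part-time for economic reasons, counts as employed).
Unemployed = 1,579 + 7,565 = 9,144 (jobless and actively searching, or on temporary layoff).
Labor force = 168,058 + 9,144 = 177,202.
Not in labor force = 23,343 + 15,796 + 13,690 + 12,104 = 64,933 (those not working and not actively searching are outside the labor force).
Civilian working-age population = 177,202 + 64,933 = 242,135.
Unemployment rate = 9,144 / 177,202 = 5.16%.
Labor force participation rate = 177,202 / 242,135 = 73.18%.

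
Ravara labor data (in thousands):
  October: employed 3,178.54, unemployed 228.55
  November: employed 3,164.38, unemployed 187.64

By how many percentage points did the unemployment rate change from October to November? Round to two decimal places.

October: labor force = 3,178.54 + 228.55 = 3,407.09; u = 228.55/3,407.09 = 6.71%.
November: labor force = 3,164.38 + 187.64 = 3,352.02; u = 187.64/3,352.02 = 5.60%.
Change = 5.60% − 6.71% = −1.11 pp.

The unemployment rate changed by −1.11 percentage points.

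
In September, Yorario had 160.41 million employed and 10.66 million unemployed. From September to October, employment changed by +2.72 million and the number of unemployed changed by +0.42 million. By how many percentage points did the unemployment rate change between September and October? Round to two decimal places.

September: labor force = 160.41 + 10.66 = 171.07; u = 10.66/171.07 = 6.23%.
October: labor force = 163.13 + 11.08 = 174.21; u = 11.08/174.21 = 6.36%.
Change = 6.36% − 6.23% = +0.13 pp.

The unemployment rate changed by +0.13 percentage points.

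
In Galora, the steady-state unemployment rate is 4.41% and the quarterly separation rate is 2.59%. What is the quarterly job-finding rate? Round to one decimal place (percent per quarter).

Job-finding rate ≈ 56.1% per quarter.

From u* = s/(s+f): f = s·(1−u)/u.
f = 2.59 × (1 − 0.0441) / 0.0441 = 2.4758 / 0.0441 ≈ 56.1% per quarter.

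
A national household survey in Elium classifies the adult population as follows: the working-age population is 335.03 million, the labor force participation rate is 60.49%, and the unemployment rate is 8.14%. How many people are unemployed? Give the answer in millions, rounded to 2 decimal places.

About 16.50 million are unemployed.

Labor force = 0.6049 × 335.03 = 202.66 million.
Unemployed = 0.0814 × 202.66 ≈ 16.50 million.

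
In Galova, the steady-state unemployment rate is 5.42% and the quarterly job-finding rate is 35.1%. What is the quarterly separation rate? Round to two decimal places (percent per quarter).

Separation rate ≈ 2.01% per quarter.

From u* = s/(s+f): s = u·f/(1−u).
s = 0.0542 × 35.1 / (1 − 0.0542) = 1.9024 / 0.9458 ≈ 2.01% per quarter.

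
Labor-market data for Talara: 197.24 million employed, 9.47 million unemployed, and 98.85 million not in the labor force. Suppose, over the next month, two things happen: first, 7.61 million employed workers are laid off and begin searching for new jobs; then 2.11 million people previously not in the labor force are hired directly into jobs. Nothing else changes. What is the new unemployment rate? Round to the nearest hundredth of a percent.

New unemployment rate ≈ 8.18%.

Initially, labor force = 197.24 + 9.47 = 206.71 million, so u = 9.47/206.71 = 4.58%.
After the first change, employed falls and unemployed rises by 7.61; labor force unchanged → E = 189.63, U = 17.08, labor force = 206.71 million.
After the second change, employed and labor force both rise by 2.11; unemployed unchanged → E = 191.74, U = 17.08, labor force = 208.82 million.
New unemployment rate = 17.08 / 208.82 = 8.18%.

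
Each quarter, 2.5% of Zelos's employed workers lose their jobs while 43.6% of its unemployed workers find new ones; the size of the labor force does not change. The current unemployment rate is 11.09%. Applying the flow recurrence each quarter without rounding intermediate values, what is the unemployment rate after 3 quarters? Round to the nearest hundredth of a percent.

With a fixed labor force, u_{t+1} = u_t + s·(1−u_t) − f·u_t = u_t·(1−s−f) + s.
Here 1−s−f = 0.539 and s = 0.025.
u_1 = 0.110900 × 0.539 + 0.025 = 0.084775.
u_2 = 0.084775 × 0.539 + 0.025 = 0.070694.
u_3 = 0.070694 × 0.539 + 0.025 = 0.063104.

Unemployment rate after three quarters ≈ 6.31%.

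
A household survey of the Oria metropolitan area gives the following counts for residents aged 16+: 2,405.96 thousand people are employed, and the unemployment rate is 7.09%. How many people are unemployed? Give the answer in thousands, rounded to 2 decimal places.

About 183.60 thousand are unemployed.

Let U be the number unemployed. The labor force is E + U, and U/(E+U) = 0.0709.
So U = 0.0709 × 2,405.96 / (1 − 0.0709) = 170.5826 / 0.9291 ≈ 183.60 thousand.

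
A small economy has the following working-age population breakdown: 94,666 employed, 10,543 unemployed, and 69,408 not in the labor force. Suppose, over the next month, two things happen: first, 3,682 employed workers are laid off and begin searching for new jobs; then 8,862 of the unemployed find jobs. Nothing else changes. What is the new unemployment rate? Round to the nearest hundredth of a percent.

New unemployment rate ≈ 5.10%.

Initially, labor force = 94,666 + 10,543 = 105,209, so u = 10,543/105,209 = 10.02%.
After the first change, employed falls and unemployed rises by 3,682; labor force unchanged → E = 90,984, U = 14,225, labor force = 105,209.
After the second change, unemployed falls and employed rises by 8,862; labor force unchanged → E = 99,846, U = 5,363, labor force = 105,209.
New unemployment rate = 5,363 / 105,209 = 5.10%.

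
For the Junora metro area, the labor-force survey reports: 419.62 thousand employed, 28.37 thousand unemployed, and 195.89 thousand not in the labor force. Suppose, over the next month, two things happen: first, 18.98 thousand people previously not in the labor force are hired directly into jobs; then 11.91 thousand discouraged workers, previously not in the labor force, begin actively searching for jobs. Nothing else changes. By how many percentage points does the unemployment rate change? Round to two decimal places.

The unemployment rate changes by +2.08 percentage points.

Initially, labor force = 419.62 + 28.37 = 447.99 thousand, so u = 28.37/447.99 = 6.33%.
After the first change, employed and labor force both rise by 18.98; unemployed unchanged → E = 438.60, U = 28.37, labor force = 466.97 thousand.
After the second change, unemployed and labor force both rise by 11.91 → E = 438.60, U = 40.28, labor force = 478.88 thousand.
New unemployment rate = 40.28 / 478.88 = 8.41%.
Change = 8.41% − 6.33% = +2.08 percentage points.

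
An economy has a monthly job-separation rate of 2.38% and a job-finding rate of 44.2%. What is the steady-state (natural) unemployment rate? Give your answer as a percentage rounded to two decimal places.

Steady-state unemployment rate ≈ 5.11%.

At steady state the flows balance: s·E = f·U, so U/(E+U) = s/(s+f).
u* = 2.38 / (2.38 + 44.2) = 2.38 / 46.58 = 5.11%.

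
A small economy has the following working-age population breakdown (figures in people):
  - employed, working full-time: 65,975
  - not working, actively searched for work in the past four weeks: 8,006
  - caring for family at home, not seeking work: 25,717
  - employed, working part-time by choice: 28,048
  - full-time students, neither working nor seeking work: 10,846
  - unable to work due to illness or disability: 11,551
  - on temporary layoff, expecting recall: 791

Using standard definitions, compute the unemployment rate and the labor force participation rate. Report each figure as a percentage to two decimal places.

Employed = 65,975 + 28,048 = 94,023.
Unemployed = 8,006 + 791 = 8,797 (jobless and actively searching, or on temporary layoff).
Labor force = 94,023 + 8,797 = 102,820.
Not in labor force = 25,717 + 10,846 + 11,551 = 48,114 (those not working and not actively searching are outside the labor force).
Civilian working-age population = 102,820 + 48,114 = 150,934.
Unemployment rate = 8,797 / 102,820 = 8.56%.
Labor force participation rate = 102,820 / 150,934 = 68.12%.

Unemployment rate ≈ 8.56%; labor force participation rate ≈ 68.12%.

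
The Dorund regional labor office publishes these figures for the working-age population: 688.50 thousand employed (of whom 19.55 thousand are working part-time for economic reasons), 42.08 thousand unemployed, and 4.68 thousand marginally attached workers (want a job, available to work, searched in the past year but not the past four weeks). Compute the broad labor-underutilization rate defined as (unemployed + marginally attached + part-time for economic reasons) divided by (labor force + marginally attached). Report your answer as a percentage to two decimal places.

Labor force = 688.50 + 42.08 = 730.58 thousand.
Numerator = 42.08 + 4.68 + 19.55 = 66.31 thousand.
Denominator = 730.58 + 4.68 = 735.26 thousand.
Broad rate = 66.31 / 735.26 = 9.02%.

Broad underutilization rate ≈ 9.02%.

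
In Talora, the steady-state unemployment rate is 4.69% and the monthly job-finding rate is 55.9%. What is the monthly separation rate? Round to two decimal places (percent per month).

From u* = s/(s+f): s = u·f/(1−u).
s = 0.0469 × 55.9 / (1 − 0.0469) = 2.6217 / 0.9531 ≈ 2.75% per month.

Separation rate ≈ 2.75% per month.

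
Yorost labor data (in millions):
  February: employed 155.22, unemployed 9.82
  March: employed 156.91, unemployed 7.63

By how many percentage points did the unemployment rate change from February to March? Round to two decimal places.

February: labor force = 155.22 + 9.82 = 165.04; u = 9.82/165.04 = 5.95%.
March: labor force = 156.91 + 7.63 = 164.54; u = 7.63/164.54 = 4.64%.
Change = 4.64% − 5.95% = −1.31 pp.

The unemployment rate changed by −1.31 percentage points.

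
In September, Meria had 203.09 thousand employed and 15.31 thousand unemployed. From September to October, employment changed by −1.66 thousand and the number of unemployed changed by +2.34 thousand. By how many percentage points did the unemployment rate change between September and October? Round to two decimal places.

The unemployment rate changed by +1.05 percentage points.

September: labor force = 203.09 + 15.31 = 218.40; u = 15.31/218.40 = 7.01%.
October: labor force = 201.43 + 17.65 = 219.08; u = 17.65/219.08 = 8.06%.
Change = 8.06% − 7.01% = +1.05 pp.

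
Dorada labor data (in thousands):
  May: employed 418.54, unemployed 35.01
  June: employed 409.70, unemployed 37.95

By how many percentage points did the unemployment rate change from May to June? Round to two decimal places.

May: labor force = 418.54 + 35.01 = 453.55; u = 35.01/453.55 = 7.72%.
June: labor force = 409.70 + 37.95 = 447.65; u = 37.95/447.65 = 8.48%.
Change = 8.48% − 7.72% = +0.76 pp.

The unemployment rate changed by +0.76 percentage points.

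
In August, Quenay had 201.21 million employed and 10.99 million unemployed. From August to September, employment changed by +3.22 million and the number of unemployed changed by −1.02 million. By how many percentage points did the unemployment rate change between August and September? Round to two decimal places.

The unemployment rate changed by −0.53 percentage points.

August: labor force = 201.21 + 10.99 = 212.20; u = 10.99/212.20 = 5.18%.
September: labor force = 204.43 + 9.97 = 214.40; u = 9.97/214.40 = 4.65%.
Change = 4.65% − 5.18% = −0.53 pp.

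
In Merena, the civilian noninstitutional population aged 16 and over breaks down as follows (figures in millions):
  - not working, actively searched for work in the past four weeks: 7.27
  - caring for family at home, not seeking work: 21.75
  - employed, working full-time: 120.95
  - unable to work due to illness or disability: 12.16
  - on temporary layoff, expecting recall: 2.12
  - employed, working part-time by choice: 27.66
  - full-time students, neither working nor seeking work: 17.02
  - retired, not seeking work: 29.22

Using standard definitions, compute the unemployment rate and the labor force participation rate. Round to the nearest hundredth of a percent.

Unemployment rate ≈ 5.94%; labor force participation rate ≈ 66.34%.

Employed = 120.95 + 27.66 = 148.61 million.
Unemployed = 7.27 + 2.12 = 9.39 million (jobless and actively searching, or on temporary layoff).
Labor force = 148.61 + 9.39 = 158.00 million.
Not in labor force = 21.75 + 12.16 + 17.02 + 29.22 = 80.15 million (those not working and not actively searching are outside the labor force).
Civilian working-age population = 158.00 + 80.15 = 238.15 million.
Unemployment rate = 9.39 / 158.00 = 5.94%.
Labor force participation rate = 158.00 / 238.15 = 66.34%.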